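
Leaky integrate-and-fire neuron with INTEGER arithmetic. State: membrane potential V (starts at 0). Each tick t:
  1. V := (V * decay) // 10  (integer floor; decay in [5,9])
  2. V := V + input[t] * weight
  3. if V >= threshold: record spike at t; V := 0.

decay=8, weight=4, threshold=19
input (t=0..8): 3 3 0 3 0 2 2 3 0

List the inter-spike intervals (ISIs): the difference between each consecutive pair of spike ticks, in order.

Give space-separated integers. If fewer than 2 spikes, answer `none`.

Answer: 5

Derivation:
t=0: input=3 -> V=12
t=1: input=3 -> V=0 FIRE
t=2: input=0 -> V=0
t=3: input=3 -> V=12
t=4: input=0 -> V=9
t=5: input=2 -> V=15
t=6: input=2 -> V=0 FIRE
t=7: input=3 -> V=12
t=8: input=0 -> V=9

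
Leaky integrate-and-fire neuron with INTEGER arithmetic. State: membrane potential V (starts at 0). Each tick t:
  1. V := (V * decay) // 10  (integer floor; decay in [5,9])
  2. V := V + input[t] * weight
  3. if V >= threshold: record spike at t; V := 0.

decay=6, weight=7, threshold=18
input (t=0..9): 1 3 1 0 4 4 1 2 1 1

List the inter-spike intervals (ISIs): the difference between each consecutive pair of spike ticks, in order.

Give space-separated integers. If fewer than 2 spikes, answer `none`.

Answer: 3 1 2

Derivation:
t=0: input=1 -> V=7
t=1: input=3 -> V=0 FIRE
t=2: input=1 -> V=7
t=3: input=0 -> V=4
t=4: input=4 -> V=0 FIRE
t=5: input=4 -> V=0 FIRE
t=6: input=1 -> V=7
t=7: input=2 -> V=0 FIRE
t=8: input=1 -> V=7
t=9: input=1 -> V=11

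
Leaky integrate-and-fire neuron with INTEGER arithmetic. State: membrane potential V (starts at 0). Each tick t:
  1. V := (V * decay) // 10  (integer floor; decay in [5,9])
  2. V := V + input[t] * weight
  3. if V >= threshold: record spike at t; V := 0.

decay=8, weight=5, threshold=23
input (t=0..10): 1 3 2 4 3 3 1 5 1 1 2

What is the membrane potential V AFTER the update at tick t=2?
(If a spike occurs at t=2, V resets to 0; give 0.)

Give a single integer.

Answer: 0

Derivation:
t=0: input=1 -> V=5
t=1: input=3 -> V=19
t=2: input=2 -> V=0 FIRE
t=3: input=4 -> V=20
t=4: input=3 -> V=0 FIRE
t=5: input=3 -> V=15
t=6: input=1 -> V=17
t=7: input=5 -> V=0 FIRE
t=8: input=1 -> V=5
t=9: input=1 -> V=9
t=10: input=2 -> V=17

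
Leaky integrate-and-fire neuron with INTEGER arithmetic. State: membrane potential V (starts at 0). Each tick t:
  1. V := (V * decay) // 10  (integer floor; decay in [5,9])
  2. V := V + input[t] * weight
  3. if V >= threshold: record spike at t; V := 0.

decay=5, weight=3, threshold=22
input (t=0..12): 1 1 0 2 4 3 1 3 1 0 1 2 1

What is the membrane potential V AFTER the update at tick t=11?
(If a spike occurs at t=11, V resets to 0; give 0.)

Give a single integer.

Answer: 8

Derivation:
t=0: input=1 -> V=3
t=1: input=1 -> V=4
t=2: input=0 -> V=2
t=3: input=2 -> V=7
t=4: input=4 -> V=15
t=5: input=3 -> V=16
t=6: input=1 -> V=11
t=7: input=3 -> V=14
t=8: input=1 -> V=10
t=9: input=0 -> V=5
t=10: input=1 -> V=5
t=11: input=2 -> V=8
t=12: input=1 -> V=7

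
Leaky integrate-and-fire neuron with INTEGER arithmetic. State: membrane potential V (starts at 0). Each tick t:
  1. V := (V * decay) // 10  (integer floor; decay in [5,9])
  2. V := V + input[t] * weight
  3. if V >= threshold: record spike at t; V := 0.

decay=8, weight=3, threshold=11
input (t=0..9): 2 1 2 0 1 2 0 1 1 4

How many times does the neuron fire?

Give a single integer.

t=0: input=2 -> V=6
t=1: input=1 -> V=7
t=2: input=2 -> V=0 FIRE
t=3: input=0 -> V=0
t=4: input=1 -> V=3
t=5: input=2 -> V=8
t=6: input=0 -> V=6
t=7: input=1 -> V=7
t=8: input=1 -> V=8
t=9: input=4 -> V=0 FIRE

Answer: 2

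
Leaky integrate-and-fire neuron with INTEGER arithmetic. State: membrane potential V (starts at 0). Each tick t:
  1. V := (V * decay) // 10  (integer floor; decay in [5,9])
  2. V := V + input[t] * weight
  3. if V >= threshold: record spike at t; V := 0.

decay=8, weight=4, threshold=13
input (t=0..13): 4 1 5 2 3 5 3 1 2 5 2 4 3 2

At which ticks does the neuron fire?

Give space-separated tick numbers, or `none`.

Answer: 0 2 4 5 7 9 11 13

Derivation:
t=0: input=4 -> V=0 FIRE
t=1: input=1 -> V=4
t=2: input=5 -> V=0 FIRE
t=3: input=2 -> V=8
t=4: input=3 -> V=0 FIRE
t=5: input=5 -> V=0 FIRE
t=6: input=3 -> V=12
t=7: input=1 -> V=0 FIRE
t=8: input=2 -> V=8
t=9: input=5 -> V=0 FIRE
t=10: input=2 -> V=8
t=11: input=4 -> V=0 FIRE
t=12: input=3 -> V=12
t=13: input=2 -> V=0 FIRE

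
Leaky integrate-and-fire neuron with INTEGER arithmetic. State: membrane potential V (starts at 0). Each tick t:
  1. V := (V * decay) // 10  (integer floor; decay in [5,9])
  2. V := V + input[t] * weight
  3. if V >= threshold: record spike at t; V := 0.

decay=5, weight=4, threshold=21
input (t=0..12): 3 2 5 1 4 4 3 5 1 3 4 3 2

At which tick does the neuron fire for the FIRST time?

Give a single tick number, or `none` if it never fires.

Answer: 2

Derivation:
t=0: input=3 -> V=12
t=1: input=2 -> V=14
t=2: input=5 -> V=0 FIRE
t=3: input=1 -> V=4
t=4: input=4 -> V=18
t=5: input=4 -> V=0 FIRE
t=6: input=3 -> V=12
t=7: input=5 -> V=0 FIRE
t=8: input=1 -> V=4
t=9: input=3 -> V=14
t=10: input=4 -> V=0 FIRE
t=11: input=3 -> V=12
t=12: input=2 -> V=14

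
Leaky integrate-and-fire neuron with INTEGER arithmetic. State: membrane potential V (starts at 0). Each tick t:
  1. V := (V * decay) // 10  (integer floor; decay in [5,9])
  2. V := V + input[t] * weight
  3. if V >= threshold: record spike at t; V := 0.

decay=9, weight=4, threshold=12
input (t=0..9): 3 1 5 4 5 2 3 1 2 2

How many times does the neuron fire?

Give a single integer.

t=0: input=3 -> V=0 FIRE
t=1: input=1 -> V=4
t=2: input=5 -> V=0 FIRE
t=3: input=4 -> V=0 FIRE
t=4: input=5 -> V=0 FIRE
t=5: input=2 -> V=8
t=6: input=3 -> V=0 FIRE
t=7: input=1 -> V=4
t=8: input=2 -> V=11
t=9: input=2 -> V=0 FIRE

Answer: 6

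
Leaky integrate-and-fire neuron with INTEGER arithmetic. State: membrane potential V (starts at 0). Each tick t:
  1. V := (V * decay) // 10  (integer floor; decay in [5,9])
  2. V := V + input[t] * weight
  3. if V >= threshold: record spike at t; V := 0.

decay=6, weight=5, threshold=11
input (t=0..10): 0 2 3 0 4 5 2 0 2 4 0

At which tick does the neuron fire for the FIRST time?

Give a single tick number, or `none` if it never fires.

Answer: 2

Derivation:
t=0: input=0 -> V=0
t=1: input=2 -> V=10
t=2: input=3 -> V=0 FIRE
t=3: input=0 -> V=0
t=4: input=4 -> V=0 FIRE
t=5: input=5 -> V=0 FIRE
t=6: input=2 -> V=10
t=7: input=0 -> V=6
t=8: input=2 -> V=0 FIRE
t=9: input=4 -> V=0 FIRE
t=10: input=0 -> V=0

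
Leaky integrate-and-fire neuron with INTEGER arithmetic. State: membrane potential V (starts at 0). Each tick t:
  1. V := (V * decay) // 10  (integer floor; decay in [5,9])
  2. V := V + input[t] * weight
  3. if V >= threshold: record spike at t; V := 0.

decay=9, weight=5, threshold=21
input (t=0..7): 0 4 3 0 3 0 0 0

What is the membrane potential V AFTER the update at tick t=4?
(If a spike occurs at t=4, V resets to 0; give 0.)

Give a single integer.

Answer: 15

Derivation:
t=0: input=0 -> V=0
t=1: input=4 -> V=20
t=2: input=3 -> V=0 FIRE
t=3: input=0 -> V=0
t=4: input=3 -> V=15
t=5: input=0 -> V=13
t=6: input=0 -> V=11
t=7: input=0 -> V=9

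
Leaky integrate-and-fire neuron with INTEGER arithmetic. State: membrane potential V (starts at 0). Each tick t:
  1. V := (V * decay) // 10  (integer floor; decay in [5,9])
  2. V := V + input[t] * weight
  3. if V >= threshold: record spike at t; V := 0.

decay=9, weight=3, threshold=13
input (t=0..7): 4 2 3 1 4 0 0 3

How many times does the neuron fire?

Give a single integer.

t=0: input=4 -> V=12
t=1: input=2 -> V=0 FIRE
t=2: input=3 -> V=9
t=3: input=1 -> V=11
t=4: input=4 -> V=0 FIRE
t=5: input=0 -> V=0
t=6: input=0 -> V=0
t=7: input=3 -> V=9

Answer: 2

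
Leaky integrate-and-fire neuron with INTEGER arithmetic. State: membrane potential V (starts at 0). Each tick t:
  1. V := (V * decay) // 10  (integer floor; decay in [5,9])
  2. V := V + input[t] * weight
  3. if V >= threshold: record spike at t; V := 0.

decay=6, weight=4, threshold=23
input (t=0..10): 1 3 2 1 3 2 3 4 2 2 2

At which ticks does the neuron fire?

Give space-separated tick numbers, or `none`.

Answer: 6

Derivation:
t=0: input=1 -> V=4
t=1: input=3 -> V=14
t=2: input=2 -> V=16
t=3: input=1 -> V=13
t=4: input=3 -> V=19
t=5: input=2 -> V=19
t=6: input=3 -> V=0 FIRE
t=7: input=4 -> V=16
t=8: input=2 -> V=17
t=9: input=2 -> V=18
t=10: input=2 -> V=18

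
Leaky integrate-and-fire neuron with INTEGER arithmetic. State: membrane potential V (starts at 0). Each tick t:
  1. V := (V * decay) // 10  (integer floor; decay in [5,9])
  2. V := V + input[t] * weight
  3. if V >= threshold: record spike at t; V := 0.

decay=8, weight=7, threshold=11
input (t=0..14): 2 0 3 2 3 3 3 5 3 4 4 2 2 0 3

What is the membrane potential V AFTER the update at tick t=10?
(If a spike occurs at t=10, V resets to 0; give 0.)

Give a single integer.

Answer: 0

Derivation:
t=0: input=2 -> V=0 FIRE
t=1: input=0 -> V=0
t=2: input=3 -> V=0 FIRE
t=3: input=2 -> V=0 FIRE
t=4: input=3 -> V=0 FIRE
t=5: input=3 -> V=0 FIRE
t=6: input=3 -> V=0 FIRE
t=7: input=5 -> V=0 FIRE
t=8: input=3 -> V=0 FIRE
t=9: input=4 -> V=0 FIRE
t=10: input=4 -> V=0 FIRE
t=11: input=2 -> V=0 FIRE
t=12: input=2 -> V=0 FIRE
t=13: input=0 -> V=0
t=14: input=3 -> V=0 FIRE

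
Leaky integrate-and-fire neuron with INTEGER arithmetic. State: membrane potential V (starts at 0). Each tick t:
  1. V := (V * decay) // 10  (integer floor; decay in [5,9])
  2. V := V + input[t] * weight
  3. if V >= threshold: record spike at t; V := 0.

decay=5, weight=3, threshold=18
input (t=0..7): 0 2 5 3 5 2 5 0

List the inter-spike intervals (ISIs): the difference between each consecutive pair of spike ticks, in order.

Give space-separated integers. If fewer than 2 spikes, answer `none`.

t=0: input=0 -> V=0
t=1: input=2 -> V=6
t=2: input=5 -> V=0 FIRE
t=3: input=3 -> V=9
t=4: input=5 -> V=0 FIRE
t=5: input=2 -> V=6
t=6: input=5 -> V=0 FIRE
t=7: input=0 -> V=0

Answer: 2 2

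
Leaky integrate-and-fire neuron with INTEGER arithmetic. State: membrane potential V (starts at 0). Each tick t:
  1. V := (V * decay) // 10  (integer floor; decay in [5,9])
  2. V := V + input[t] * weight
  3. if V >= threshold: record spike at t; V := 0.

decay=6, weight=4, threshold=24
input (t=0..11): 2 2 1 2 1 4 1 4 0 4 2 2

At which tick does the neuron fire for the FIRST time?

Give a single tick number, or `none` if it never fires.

Answer: 7

Derivation:
t=0: input=2 -> V=8
t=1: input=2 -> V=12
t=2: input=1 -> V=11
t=3: input=2 -> V=14
t=4: input=1 -> V=12
t=5: input=4 -> V=23
t=6: input=1 -> V=17
t=7: input=4 -> V=0 FIRE
t=8: input=0 -> V=0
t=9: input=4 -> V=16
t=10: input=2 -> V=17
t=11: input=2 -> V=18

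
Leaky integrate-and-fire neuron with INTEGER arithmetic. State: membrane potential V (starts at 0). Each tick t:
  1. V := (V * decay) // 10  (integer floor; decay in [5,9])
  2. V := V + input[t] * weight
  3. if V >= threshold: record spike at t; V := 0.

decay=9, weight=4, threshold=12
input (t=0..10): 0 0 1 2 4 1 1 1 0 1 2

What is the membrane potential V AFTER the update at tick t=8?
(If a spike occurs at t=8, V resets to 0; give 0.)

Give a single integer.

t=0: input=0 -> V=0
t=1: input=0 -> V=0
t=2: input=1 -> V=4
t=3: input=2 -> V=11
t=4: input=4 -> V=0 FIRE
t=5: input=1 -> V=4
t=6: input=1 -> V=7
t=7: input=1 -> V=10
t=8: input=0 -> V=9
t=9: input=1 -> V=0 FIRE
t=10: input=2 -> V=8

Answer: 9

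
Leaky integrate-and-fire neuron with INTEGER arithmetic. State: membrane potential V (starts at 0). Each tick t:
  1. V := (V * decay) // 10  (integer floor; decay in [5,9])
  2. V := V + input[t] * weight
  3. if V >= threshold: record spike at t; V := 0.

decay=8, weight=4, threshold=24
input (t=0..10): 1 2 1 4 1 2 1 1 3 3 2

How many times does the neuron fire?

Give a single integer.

Answer: 2

Derivation:
t=0: input=1 -> V=4
t=1: input=2 -> V=11
t=2: input=1 -> V=12
t=3: input=4 -> V=0 FIRE
t=4: input=1 -> V=4
t=5: input=2 -> V=11
t=6: input=1 -> V=12
t=7: input=1 -> V=13
t=8: input=3 -> V=22
t=9: input=3 -> V=0 FIRE
t=10: input=2 -> V=8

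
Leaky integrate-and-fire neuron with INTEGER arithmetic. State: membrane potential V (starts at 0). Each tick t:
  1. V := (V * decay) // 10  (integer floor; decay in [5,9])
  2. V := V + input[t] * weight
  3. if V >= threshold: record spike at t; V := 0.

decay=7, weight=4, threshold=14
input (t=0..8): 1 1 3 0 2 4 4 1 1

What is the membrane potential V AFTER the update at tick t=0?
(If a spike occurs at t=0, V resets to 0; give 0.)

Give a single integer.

t=0: input=1 -> V=4
t=1: input=1 -> V=6
t=2: input=3 -> V=0 FIRE
t=3: input=0 -> V=0
t=4: input=2 -> V=8
t=5: input=4 -> V=0 FIRE
t=6: input=4 -> V=0 FIRE
t=7: input=1 -> V=4
t=8: input=1 -> V=6

Answer: 4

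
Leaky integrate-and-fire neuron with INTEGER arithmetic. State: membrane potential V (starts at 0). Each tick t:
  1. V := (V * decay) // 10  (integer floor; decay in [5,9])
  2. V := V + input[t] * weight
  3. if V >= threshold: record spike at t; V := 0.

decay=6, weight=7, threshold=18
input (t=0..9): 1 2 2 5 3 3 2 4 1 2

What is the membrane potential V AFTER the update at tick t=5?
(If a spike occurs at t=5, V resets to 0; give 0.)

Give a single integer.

Answer: 0

Derivation:
t=0: input=1 -> V=7
t=1: input=2 -> V=0 FIRE
t=2: input=2 -> V=14
t=3: input=5 -> V=0 FIRE
t=4: input=3 -> V=0 FIRE
t=5: input=3 -> V=0 FIRE
t=6: input=2 -> V=14
t=7: input=4 -> V=0 FIRE
t=8: input=1 -> V=7
t=9: input=2 -> V=0 FIRE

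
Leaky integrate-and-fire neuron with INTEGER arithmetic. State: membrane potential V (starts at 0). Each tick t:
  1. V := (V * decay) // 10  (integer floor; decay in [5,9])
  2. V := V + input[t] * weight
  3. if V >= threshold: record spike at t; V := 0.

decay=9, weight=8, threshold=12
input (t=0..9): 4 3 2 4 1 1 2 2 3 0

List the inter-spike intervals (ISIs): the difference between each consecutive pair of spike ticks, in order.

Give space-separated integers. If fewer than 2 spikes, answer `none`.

Answer: 1 1 1 2 1 1 1

Derivation:
t=0: input=4 -> V=0 FIRE
t=1: input=3 -> V=0 FIRE
t=2: input=2 -> V=0 FIRE
t=3: input=4 -> V=0 FIRE
t=4: input=1 -> V=8
t=5: input=1 -> V=0 FIRE
t=6: input=2 -> V=0 FIRE
t=7: input=2 -> V=0 FIRE
t=8: input=3 -> V=0 FIRE
t=9: input=0 -> V=0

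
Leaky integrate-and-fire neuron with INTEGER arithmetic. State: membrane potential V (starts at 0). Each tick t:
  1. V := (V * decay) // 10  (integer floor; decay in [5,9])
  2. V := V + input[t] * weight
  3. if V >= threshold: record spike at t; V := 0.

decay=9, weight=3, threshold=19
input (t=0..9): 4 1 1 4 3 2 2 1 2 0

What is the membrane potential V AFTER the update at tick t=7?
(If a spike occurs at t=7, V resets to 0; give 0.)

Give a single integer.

Answer: 0

Derivation:
t=0: input=4 -> V=12
t=1: input=1 -> V=13
t=2: input=1 -> V=14
t=3: input=4 -> V=0 FIRE
t=4: input=3 -> V=9
t=5: input=2 -> V=14
t=6: input=2 -> V=18
t=7: input=1 -> V=0 FIRE
t=8: input=2 -> V=6
t=9: input=0 -> V=5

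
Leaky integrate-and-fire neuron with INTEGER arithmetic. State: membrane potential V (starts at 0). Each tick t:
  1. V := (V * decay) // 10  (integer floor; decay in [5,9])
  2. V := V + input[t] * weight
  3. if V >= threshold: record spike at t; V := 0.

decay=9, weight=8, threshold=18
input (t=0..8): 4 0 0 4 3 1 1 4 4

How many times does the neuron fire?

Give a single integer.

Answer: 5

Derivation:
t=0: input=4 -> V=0 FIRE
t=1: input=0 -> V=0
t=2: input=0 -> V=0
t=3: input=4 -> V=0 FIRE
t=4: input=3 -> V=0 FIRE
t=5: input=1 -> V=8
t=6: input=1 -> V=15
t=7: input=4 -> V=0 FIRE
t=8: input=4 -> V=0 FIRE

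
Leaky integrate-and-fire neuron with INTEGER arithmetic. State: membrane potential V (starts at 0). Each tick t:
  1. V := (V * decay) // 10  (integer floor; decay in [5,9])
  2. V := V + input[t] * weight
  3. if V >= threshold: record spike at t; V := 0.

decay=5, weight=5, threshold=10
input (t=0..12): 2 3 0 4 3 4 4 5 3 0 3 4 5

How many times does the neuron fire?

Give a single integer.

Answer: 11

Derivation:
t=0: input=2 -> V=0 FIRE
t=1: input=3 -> V=0 FIRE
t=2: input=0 -> V=0
t=3: input=4 -> V=0 FIRE
t=4: input=3 -> V=0 FIRE
t=5: input=4 -> V=0 FIRE
t=6: input=4 -> V=0 FIRE
t=7: input=5 -> V=0 FIRE
t=8: input=3 -> V=0 FIRE
t=9: input=0 -> V=0
t=10: input=3 -> V=0 FIRE
t=11: input=4 -> V=0 FIRE
t=12: input=5 -> V=0 FIRE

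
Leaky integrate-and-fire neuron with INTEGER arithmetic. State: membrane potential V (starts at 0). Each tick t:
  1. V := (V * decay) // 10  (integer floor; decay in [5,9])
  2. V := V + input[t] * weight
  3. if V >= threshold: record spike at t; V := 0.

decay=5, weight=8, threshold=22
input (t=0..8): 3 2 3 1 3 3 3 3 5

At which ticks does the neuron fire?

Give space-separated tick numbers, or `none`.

Answer: 0 2 4 5 6 7 8

Derivation:
t=0: input=3 -> V=0 FIRE
t=1: input=2 -> V=16
t=2: input=3 -> V=0 FIRE
t=3: input=1 -> V=8
t=4: input=3 -> V=0 FIRE
t=5: input=3 -> V=0 FIRE
t=6: input=3 -> V=0 FIRE
t=7: input=3 -> V=0 FIRE
t=8: input=5 -> V=0 FIRE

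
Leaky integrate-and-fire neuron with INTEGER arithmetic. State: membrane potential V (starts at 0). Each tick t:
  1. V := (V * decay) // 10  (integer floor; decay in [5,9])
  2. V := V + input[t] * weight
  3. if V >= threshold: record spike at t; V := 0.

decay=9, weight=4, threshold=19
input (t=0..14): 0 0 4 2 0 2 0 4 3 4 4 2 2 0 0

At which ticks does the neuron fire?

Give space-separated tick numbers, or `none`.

t=0: input=0 -> V=0
t=1: input=0 -> V=0
t=2: input=4 -> V=16
t=3: input=2 -> V=0 FIRE
t=4: input=0 -> V=0
t=5: input=2 -> V=8
t=6: input=0 -> V=7
t=7: input=4 -> V=0 FIRE
t=8: input=3 -> V=12
t=9: input=4 -> V=0 FIRE
t=10: input=4 -> V=16
t=11: input=2 -> V=0 FIRE
t=12: input=2 -> V=8
t=13: input=0 -> V=7
t=14: input=0 -> V=6

Answer: 3 7 9 11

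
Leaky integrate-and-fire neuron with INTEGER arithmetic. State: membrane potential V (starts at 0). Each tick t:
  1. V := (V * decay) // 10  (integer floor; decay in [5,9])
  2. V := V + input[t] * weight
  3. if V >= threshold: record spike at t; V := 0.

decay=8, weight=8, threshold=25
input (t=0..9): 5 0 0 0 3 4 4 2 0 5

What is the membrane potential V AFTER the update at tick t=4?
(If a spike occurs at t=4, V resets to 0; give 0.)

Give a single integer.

t=0: input=5 -> V=0 FIRE
t=1: input=0 -> V=0
t=2: input=0 -> V=0
t=3: input=0 -> V=0
t=4: input=3 -> V=24
t=5: input=4 -> V=0 FIRE
t=6: input=4 -> V=0 FIRE
t=7: input=2 -> V=16
t=8: input=0 -> V=12
t=9: input=5 -> V=0 FIRE

Answer: 24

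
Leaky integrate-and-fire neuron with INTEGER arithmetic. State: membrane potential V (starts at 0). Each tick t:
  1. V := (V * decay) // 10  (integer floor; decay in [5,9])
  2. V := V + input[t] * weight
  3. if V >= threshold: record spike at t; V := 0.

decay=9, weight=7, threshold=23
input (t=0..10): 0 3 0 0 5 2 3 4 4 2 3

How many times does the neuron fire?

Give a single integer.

Answer: 5

Derivation:
t=0: input=0 -> V=0
t=1: input=3 -> V=21
t=2: input=0 -> V=18
t=3: input=0 -> V=16
t=4: input=5 -> V=0 FIRE
t=5: input=2 -> V=14
t=6: input=3 -> V=0 FIRE
t=7: input=4 -> V=0 FIRE
t=8: input=4 -> V=0 FIRE
t=9: input=2 -> V=14
t=10: input=3 -> V=0 FIRE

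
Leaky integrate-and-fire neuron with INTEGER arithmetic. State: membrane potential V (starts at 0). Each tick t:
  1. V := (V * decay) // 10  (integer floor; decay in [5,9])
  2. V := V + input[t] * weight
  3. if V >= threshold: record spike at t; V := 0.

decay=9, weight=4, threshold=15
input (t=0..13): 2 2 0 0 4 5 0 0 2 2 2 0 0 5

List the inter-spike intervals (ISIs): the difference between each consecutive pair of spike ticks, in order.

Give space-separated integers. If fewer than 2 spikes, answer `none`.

Answer: 3 1 4 4

Derivation:
t=0: input=2 -> V=8
t=1: input=2 -> V=0 FIRE
t=2: input=0 -> V=0
t=3: input=0 -> V=0
t=4: input=4 -> V=0 FIRE
t=5: input=5 -> V=0 FIRE
t=6: input=0 -> V=0
t=7: input=0 -> V=0
t=8: input=2 -> V=8
t=9: input=2 -> V=0 FIRE
t=10: input=2 -> V=8
t=11: input=0 -> V=7
t=12: input=0 -> V=6
t=13: input=5 -> V=0 FIRE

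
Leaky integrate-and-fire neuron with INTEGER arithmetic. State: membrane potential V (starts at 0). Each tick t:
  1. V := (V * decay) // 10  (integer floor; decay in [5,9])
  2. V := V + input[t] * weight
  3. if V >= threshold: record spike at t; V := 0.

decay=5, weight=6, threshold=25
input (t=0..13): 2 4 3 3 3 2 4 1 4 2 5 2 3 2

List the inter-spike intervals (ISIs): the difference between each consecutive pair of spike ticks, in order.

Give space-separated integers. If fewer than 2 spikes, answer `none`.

t=0: input=2 -> V=12
t=1: input=4 -> V=0 FIRE
t=2: input=3 -> V=18
t=3: input=3 -> V=0 FIRE
t=4: input=3 -> V=18
t=5: input=2 -> V=21
t=6: input=4 -> V=0 FIRE
t=7: input=1 -> V=6
t=8: input=4 -> V=0 FIRE
t=9: input=2 -> V=12
t=10: input=5 -> V=0 FIRE
t=11: input=2 -> V=12
t=12: input=3 -> V=24
t=13: input=2 -> V=24

Answer: 2 3 2 2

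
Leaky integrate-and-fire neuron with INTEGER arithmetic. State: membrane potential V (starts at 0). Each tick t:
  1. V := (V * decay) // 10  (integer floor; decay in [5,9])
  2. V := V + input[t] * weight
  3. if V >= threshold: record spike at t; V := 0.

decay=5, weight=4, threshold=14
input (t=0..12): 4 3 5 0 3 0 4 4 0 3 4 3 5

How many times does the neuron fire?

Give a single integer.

t=0: input=4 -> V=0 FIRE
t=1: input=3 -> V=12
t=2: input=5 -> V=0 FIRE
t=3: input=0 -> V=0
t=4: input=3 -> V=12
t=5: input=0 -> V=6
t=6: input=4 -> V=0 FIRE
t=7: input=4 -> V=0 FIRE
t=8: input=0 -> V=0
t=9: input=3 -> V=12
t=10: input=4 -> V=0 FIRE
t=11: input=3 -> V=12
t=12: input=5 -> V=0 FIRE

Answer: 6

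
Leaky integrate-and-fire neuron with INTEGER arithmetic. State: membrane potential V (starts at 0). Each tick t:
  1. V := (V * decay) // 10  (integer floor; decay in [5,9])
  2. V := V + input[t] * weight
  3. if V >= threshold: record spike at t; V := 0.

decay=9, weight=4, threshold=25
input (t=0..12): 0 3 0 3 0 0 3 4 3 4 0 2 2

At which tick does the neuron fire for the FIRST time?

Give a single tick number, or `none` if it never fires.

Answer: 6

Derivation:
t=0: input=0 -> V=0
t=1: input=3 -> V=12
t=2: input=0 -> V=10
t=3: input=3 -> V=21
t=4: input=0 -> V=18
t=5: input=0 -> V=16
t=6: input=3 -> V=0 FIRE
t=7: input=4 -> V=16
t=8: input=3 -> V=0 FIRE
t=9: input=4 -> V=16
t=10: input=0 -> V=14
t=11: input=2 -> V=20
t=12: input=2 -> V=0 FIRE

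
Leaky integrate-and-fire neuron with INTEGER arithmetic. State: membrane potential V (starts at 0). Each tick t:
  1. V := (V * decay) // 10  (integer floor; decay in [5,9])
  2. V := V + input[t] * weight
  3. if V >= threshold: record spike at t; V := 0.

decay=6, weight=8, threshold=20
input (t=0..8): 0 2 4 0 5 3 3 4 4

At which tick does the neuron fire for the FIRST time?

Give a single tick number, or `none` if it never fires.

t=0: input=0 -> V=0
t=1: input=2 -> V=16
t=2: input=4 -> V=0 FIRE
t=3: input=0 -> V=0
t=4: input=5 -> V=0 FIRE
t=5: input=3 -> V=0 FIRE
t=6: input=3 -> V=0 FIRE
t=7: input=4 -> V=0 FIRE
t=8: input=4 -> V=0 FIRE

Answer: 2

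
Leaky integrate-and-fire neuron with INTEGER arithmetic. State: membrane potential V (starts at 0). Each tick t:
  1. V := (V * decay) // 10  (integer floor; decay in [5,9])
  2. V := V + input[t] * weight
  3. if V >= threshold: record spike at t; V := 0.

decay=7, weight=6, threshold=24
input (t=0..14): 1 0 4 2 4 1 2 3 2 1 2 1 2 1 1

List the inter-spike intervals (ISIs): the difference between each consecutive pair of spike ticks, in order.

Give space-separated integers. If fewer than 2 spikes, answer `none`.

t=0: input=1 -> V=6
t=1: input=0 -> V=4
t=2: input=4 -> V=0 FIRE
t=3: input=2 -> V=12
t=4: input=4 -> V=0 FIRE
t=5: input=1 -> V=6
t=6: input=2 -> V=16
t=7: input=3 -> V=0 FIRE
t=8: input=2 -> V=12
t=9: input=1 -> V=14
t=10: input=2 -> V=21
t=11: input=1 -> V=20
t=12: input=2 -> V=0 FIRE
t=13: input=1 -> V=6
t=14: input=1 -> V=10

Answer: 2 3 5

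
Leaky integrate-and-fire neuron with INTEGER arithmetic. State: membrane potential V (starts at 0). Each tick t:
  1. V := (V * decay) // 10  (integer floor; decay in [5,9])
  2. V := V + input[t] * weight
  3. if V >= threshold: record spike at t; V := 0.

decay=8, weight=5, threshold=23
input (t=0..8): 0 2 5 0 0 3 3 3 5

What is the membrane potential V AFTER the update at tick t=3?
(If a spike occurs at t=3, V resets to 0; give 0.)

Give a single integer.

t=0: input=0 -> V=0
t=1: input=2 -> V=10
t=2: input=5 -> V=0 FIRE
t=3: input=0 -> V=0
t=4: input=0 -> V=0
t=5: input=3 -> V=15
t=6: input=3 -> V=0 FIRE
t=7: input=3 -> V=15
t=8: input=5 -> V=0 FIRE

Answer: 0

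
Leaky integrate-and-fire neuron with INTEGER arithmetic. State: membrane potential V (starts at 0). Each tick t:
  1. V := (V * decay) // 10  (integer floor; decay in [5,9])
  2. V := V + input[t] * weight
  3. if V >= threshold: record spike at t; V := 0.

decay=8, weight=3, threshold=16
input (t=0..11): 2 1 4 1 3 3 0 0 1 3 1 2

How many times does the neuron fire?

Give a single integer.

Answer: 2

Derivation:
t=0: input=2 -> V=6
t=1: input=1 -> V=7
t=2: input=4 -> V=0 FIRE
t=3: input=1 -> V=3
t=4: input=3 -> V=11
t=5: input=3 -> V=0 FIRE
t=6: input=0 -> V=0
t=7: input=0 -> V=0
t=8: input=1 -> V=3
t=9: input=3 -> V=11
t=10: input=1 -> V=11
t=11: input=2 -> V=14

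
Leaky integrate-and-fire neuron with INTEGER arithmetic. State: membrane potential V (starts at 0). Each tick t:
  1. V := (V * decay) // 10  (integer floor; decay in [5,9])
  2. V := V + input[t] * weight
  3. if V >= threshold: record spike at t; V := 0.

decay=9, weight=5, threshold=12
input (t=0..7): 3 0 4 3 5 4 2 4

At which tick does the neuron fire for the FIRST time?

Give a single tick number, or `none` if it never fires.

t=0: input=3 -> V=0 FIRE
t=1: input=0 -> V=0
t=2: input=4 -> V=0 FIRE
t=3: input=3 -> V=0 FIRE
t=4: input=5 -> V=0 FIRE
t=5: input=4 -> V=0 FIRE
t=6: input=2 -> V=10
t=7: input=4 -> V=0 FIRE

Answer: 0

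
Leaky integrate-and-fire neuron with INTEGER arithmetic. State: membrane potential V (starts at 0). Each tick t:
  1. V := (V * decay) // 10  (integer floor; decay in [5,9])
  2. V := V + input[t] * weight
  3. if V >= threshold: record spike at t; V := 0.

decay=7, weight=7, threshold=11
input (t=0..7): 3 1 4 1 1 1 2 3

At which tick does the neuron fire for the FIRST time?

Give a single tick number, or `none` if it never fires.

t=0: input=3 -> V=0 FIRE
t=1: input=1 -> V=7
t=2: input=4 -> V=0 FIRE
t=3: input=1 -> V=7
t=4: input=1 -> V=0 FIRE
t=5: input=1 -> V=7
t=6: input=2 -> V=0 FIRE
t=7: input=3 -> V=0 FIRE

Answer: 0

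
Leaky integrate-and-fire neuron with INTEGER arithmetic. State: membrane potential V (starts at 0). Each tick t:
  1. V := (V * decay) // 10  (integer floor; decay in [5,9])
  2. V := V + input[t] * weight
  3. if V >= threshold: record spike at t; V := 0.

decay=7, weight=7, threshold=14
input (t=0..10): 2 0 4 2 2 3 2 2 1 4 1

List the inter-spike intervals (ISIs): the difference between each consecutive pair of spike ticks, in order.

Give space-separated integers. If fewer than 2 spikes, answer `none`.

t=0: input=2 -> V=0 FIRE
t=1: input=0 -> V=0
t=2: input=4 -> V=0 FIRE
t=3: input=2 -> V=0 FIRE
t=4: input=2 -> V=0 FIRE
t=5: input=3 -> V=0 FIRE
t=6: input=2 -> V=0 FIRE
t=7: input=2 -> V=0 FIRE
t=8: input=1 -> V=7
t=9: input=4 -> V=0 FIRE
t=10: input=1 -> V=7

Answer: 2 1 1 1 1 1 2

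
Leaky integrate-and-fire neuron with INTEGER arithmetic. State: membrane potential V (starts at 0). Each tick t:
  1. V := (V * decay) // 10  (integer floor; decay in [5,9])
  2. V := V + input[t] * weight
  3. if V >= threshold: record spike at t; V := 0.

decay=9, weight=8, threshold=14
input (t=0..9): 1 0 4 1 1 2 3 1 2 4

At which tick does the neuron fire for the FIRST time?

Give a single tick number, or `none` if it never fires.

Answer: 2

Derivation:
t=0: input=1 -> V=8
t=1: input=0 -> V=7
t=2: input=4 -> V=0 FIRE
t=3: input=1 -> V=8
t=4: input=1 -> V=0 FIRE
t=5: input=2 -> V=0 FIRE
t=6: input=3 -> V=0 FIRE
t=7: input=1 -> V=8
t=8: input=2 -> V=0 FIRE
t=9: input=4 -> V=0 FIRE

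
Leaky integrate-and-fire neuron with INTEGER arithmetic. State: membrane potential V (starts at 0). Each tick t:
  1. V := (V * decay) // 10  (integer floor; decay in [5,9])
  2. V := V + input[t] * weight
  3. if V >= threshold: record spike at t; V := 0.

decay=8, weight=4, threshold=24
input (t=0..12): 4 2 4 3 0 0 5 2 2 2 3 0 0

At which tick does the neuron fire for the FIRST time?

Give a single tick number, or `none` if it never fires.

Answer: 2

Derivation:
t=0: input=4 -> V=16
t=1: input=2 -> V=20
t=2: input=4 -> V=0 FIRE
t=3: input=3 -> V=12
t=4: input=0 -> V=9
t=5: input=0 -> V=7
t=6: input=5 -> V=0 FIRE
t=7: input=2 -> V=8
t=8: input=2 -> V=14
t=9: input=2 -> V=19
t=10: input=3 -> V=0 FIRE
t=11: input=0 -> V=0
t=12: input=0 -> V=0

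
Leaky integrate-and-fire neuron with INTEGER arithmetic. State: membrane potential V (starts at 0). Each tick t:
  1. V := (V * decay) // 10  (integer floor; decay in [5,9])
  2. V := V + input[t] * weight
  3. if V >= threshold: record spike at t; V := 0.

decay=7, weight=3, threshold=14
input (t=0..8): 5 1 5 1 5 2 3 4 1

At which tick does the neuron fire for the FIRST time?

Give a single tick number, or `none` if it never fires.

t=0: input=5 -> V=0 FIRE
t=1: input=1 -> V=3
t=2: input=5 -> V=0 FIRE
t=3: input=1 -> V=3
t=4: input=5 -> V=0 FIRE
t=5: input=2 -> V=6
t=6: input=3 -> V=13
t=7: input=4 -> V=0 FIRE
t=8: input=1 -> V=3

Answer: 0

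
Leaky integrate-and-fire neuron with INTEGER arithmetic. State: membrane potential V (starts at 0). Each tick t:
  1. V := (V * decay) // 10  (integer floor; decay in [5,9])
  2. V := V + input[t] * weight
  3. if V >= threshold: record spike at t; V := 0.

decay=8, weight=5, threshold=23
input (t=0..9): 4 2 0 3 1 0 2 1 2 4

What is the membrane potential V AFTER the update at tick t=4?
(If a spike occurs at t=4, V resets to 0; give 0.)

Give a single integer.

Answer: 17

Derivation:
t=0: input=4 -> V=20
t=1: input=2 -> V=0 FIRE
t=2: input=0 -> V=0
t=3: input=3 -> V=15
t=4: input=1 -> V=17
t=5: input=0 -> V=13
t=6: input=2 -> V=20
t=7: input=1 -> V=21
t=8: input=2 -> V=0 FIRE
t=9: input=4 -> V=20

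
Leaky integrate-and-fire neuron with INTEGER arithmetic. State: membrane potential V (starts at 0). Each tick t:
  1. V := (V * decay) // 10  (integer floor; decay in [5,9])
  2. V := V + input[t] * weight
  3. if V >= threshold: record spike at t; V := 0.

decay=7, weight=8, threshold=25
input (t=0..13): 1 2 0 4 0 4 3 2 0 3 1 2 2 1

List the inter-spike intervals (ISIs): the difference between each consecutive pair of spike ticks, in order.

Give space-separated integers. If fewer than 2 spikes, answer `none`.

t=0: input=1 -> V=8
t=1: input=2 -> V=21
t=2: input=0 -> V=14
t=3: input=4 -> V=0 FIRE
t=4: input=0 -> V=0
t=5: input=4 -> V=0 FIRE
t=6: input=3 -> V=24
t=7: input=2 -> V=0 FIRE
t=8: input=0 -> V=0
t=9: input=3 -> V=24
t=10: input=1 -> V=24
t=11: input=2 -> V=0 FIRE
t=12: input=2 -> V=16
t=13: input=1 -> V=19

Answer: 2 2 4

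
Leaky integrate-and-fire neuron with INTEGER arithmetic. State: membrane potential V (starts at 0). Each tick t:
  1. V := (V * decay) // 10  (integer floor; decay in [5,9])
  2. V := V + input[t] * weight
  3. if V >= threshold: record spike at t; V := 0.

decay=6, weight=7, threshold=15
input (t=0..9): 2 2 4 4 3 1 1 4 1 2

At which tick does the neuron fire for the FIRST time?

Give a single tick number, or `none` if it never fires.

t=0: input=2 -> V=14
t=1: input=2 -> V=0 FIRE
t=2: input=4 -> V=0 FIRE
t=3: input=4 -> V=0 FIRE
t=4: input=3 -> V=0 FIRE
t=5: input=1 -> V=7
t=6: input=1 -> V=11
t=7: input=4 -> V=0 FIRE
t=8: input=1 -> V=7
t=9: input=2 -> V=0 FIRE

Answer: 1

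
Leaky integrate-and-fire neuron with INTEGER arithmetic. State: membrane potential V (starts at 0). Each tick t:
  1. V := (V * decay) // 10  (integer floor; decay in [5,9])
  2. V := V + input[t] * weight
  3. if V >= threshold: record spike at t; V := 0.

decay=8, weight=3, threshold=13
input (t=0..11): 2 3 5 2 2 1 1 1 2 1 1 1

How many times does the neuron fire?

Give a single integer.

t=0: input=2 -> V=6
t=1: input=3 -> V=0 FIRE
t=2: input=5 -> V=0 FIRE
t=3: input=2 -> V=6
t=4: input=2 -> V=10
t=5: input=1 -> V=11
t=6: input=1 -> V=11
t=7: input=1 -> V=11
t=8: input=2 -> V=0 FIRE
t=9: input=1 -> V=3
t=10: input=1 -> V=5
t=11: input=1 -> V=7

Answer: 3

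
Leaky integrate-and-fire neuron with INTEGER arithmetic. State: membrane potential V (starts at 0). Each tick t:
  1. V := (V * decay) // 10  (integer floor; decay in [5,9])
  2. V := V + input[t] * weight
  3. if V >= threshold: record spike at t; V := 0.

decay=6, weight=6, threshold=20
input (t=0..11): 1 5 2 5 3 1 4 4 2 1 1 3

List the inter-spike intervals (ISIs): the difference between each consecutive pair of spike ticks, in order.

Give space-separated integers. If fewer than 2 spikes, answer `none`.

t=0: input=1 -> V=6
t=1: input=5 -> V=0 FIRE
t=2: input=2 -> V=12
t=3: input=5 -> V=0 FIRE
t=4: input=3 -> V=18
t=5: input=1 -> V=16
t=6: input=4 -> V=0 FIRE
t=7: input=4 -> V=0 FIRE
t=8: input=2 -> V=12
t=9: input=1 -> V=13
t=10: input=1 -> V=13
t=11: input=3 -> V=0 FIRE

Answer: 2 3 1 4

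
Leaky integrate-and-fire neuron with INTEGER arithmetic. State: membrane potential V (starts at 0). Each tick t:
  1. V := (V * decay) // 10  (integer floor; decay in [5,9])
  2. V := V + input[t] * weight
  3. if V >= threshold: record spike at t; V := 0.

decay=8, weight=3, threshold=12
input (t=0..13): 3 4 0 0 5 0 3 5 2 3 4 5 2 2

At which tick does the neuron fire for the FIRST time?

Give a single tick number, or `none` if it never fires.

Answer: 1

Derivation:
t=0: input=3 -> V=9
t=1: input=4 -> V=0 FIRE
t=2: input=0 -> V=0
t=3: input=0 -> V=0
t=4: input=5 -> V=0 FIRE
t=5: input=0 -> V=0
t=6: input=3 -> V=9
t=7: input=5 -> V=0 FIRE
t=8: input=2 -> V=6
t=9: input=3 -> V=0 FIRE
t=10: input=4 -> V=0 FIRE
t=11: input=5 -> V=0 FIRE
t=12: input=2 -> V=6
t=13: input=2 -> V=10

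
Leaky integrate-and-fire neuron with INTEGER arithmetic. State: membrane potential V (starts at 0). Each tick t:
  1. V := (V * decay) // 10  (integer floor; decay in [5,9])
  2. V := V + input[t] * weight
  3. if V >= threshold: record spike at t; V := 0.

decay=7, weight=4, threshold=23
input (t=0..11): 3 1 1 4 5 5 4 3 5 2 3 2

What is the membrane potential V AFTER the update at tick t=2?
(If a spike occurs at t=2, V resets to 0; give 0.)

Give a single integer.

Answer: 12

Derivation:
t=0: input=3 -> V=12
t=1: input=1 -> V=12
t=2: input=1 -> V=12
t=3: input=4 -> V=0 FIRE
t=4: input=5 -> V=20
t=5: input=5 -> V=0 FIRE
t=6: input=4 -> V=16
t=7: input=3 -> V=0 FIRE
t=8: input=5 -> V=20
t=9: input=2 -> V=22
t=10: input=3 -> V=0 FIRE
t=11: input=2 -> V=8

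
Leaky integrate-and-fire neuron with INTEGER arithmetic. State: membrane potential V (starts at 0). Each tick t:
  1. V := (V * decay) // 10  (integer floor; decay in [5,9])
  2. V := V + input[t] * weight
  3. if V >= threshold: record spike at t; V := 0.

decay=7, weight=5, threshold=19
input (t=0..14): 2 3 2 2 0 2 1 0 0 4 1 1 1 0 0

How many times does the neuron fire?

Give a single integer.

t=0: input=2 -> V=10
t=1: input=3 -> V=0 FIRE
t=2: input=2 -> V=10
t=3: input=2 -> V=17
t=4: input=0 -> V=11
t=5: input=2 -> V=17
t=6: input=1 -> V=16
t=7: input=0 -> V=11
t=8: input=0 -> V=7
t=9: input=4 -> V=0 FIRE
t=10: input=1 -> V=5
t=11: input=1 -> V=8
t=12: input=1 -> V=10
t=13: input=0 -> V=7
t=14: input=0 -> V=4

Answer: 2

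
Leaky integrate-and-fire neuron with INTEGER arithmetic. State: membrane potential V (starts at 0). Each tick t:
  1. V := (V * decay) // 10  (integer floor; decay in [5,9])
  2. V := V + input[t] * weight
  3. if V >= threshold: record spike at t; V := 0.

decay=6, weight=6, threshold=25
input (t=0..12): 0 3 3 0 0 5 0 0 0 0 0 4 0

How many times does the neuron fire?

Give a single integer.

Answer: 2

Derivation:
t=0: input=0 -> V=0
t=1: input=3 -> V=18
t=2: input=3 -> V=0 FIRE
t=3: input=0 -> V=0
t=4: input=0 -> V=0
t=5: input=5 -> V=0 FIRE
t=6: input=0 -> V=0
t=7: input=0 -> V=0
t=8: input=0 -> V=0
t=9: input=0 -> V=0
t=10: input=0 -> V=0
t=11: input=4 -> V=24
t=12: input=0 -> V=14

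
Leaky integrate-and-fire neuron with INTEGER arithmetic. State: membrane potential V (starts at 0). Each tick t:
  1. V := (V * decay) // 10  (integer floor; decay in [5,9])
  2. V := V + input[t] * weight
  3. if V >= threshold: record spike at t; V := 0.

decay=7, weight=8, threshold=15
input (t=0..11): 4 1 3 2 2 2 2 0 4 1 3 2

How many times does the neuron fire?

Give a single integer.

t=0: input=4 -> V=0 FIRE
t=1: input=1 -> V=8
t=2: input=3 -> V=0 FIRE
t=3: input=2 -> V=0 FIRE
t=4: input=2 -> V=0 FIRE
t=5: input=2 -> V=0 FIRE
t=6: input=2 -> V=0 FIRE
t=7: input=0 -> V=0
t=8: input=4 -> V=0 FIRE
t=9: input=1 -> V=8
t=10: input=3 -> V=0 FIRE
t=11: input=2 -> V=0 FIRE

Answer: 9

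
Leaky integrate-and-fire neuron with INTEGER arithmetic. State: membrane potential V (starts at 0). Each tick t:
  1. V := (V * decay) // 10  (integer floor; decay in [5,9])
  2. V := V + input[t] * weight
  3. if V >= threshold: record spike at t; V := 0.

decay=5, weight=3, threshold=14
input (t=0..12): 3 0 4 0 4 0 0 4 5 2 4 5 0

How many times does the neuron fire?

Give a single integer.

t=0: input=3 -> V=9
t=1: input=0 -> V=4
t=2: input=4 -> V=0 FIRE
t=3: input=0 -> V=0
t=4: input=4 -> V=12
t=5: input=0 -> V=6
t=6: input=0 -> V=3
t=7: input=4 -> V=13
t=8: input=5 -> V=0 FIRE
t=9: input=2 -> V=6
t=10: input=4 -> V=0 FIRE
t=11: input=5 -> V=0 FIRE
t=12: input=0 -> V=0

Answer: 4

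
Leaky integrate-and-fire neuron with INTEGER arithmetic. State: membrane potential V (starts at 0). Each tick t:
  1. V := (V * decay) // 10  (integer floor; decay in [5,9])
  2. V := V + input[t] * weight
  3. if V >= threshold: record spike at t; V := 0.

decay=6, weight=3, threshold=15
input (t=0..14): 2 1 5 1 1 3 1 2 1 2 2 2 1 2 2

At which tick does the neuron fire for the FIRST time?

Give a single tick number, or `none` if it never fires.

Answer: 2

Derivation:
t=0: input=2 -> V=6
t=1: input=1 -> V=6
t=2: input=5 -> V=0 FIRE
t=3: input=1 -> V=3
t=4: input=1 -> V=4
t=5: input=3 -> V=11
t=6: input=1 -> V=9
t=7: input=2 -> V=11
t=8: input=1 -> V=9
t=9: input=2 -> V=11
t=10: input=2 -> V=12
t=11: input=2 -> V=13
t=12: input=1 -> V=10
t=13: input=2 -> V=12
t=14: input=2 -> V=13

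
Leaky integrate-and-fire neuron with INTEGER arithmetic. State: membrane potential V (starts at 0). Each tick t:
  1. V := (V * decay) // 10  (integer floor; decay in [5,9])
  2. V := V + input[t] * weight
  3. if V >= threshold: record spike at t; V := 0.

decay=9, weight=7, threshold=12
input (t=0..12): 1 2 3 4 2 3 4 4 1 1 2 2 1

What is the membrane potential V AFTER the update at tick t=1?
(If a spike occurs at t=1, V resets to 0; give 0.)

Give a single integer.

t=0: input=1 -> V=7
t=1: input=2 -> V=0 FIRE
t=2: input=3 -> V=0 FIRE
t=3: input=4 -> V=0 FIRE
t=4: input=2 -> V=0 FIRE
t=5: input=3 -> V=0 FIRE
t=6: input=4 -> V=0 FIRE
t=7: input=4 -> V=0 FIRE
t=8: input=1 -> V=7
t=9: input=1 -> V=0 FIRE
t=10: input=2 -> V=0 FIRE
t=11: input=2 -> V=0 FIRE
t=12: input=1 -> V=7

Answer: 0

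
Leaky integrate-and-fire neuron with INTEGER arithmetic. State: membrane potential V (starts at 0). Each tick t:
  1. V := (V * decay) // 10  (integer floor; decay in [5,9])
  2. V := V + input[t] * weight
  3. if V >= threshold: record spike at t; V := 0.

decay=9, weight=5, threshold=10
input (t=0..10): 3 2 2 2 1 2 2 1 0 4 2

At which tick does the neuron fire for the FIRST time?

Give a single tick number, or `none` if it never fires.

t=0: input=3 -> V=0 FIRE
t=1: input=2 -> V=0 FIRE
t=2: input=2 -> V=0 FIRE
t=3: input=2 -> V=0 FIRE
t=4: input=1 -> V=5
t=5: input=2 -> V=0 FIRE
t=6: input=2 -> V=0 FIRE
t=7: input=1 -> V=5
t=8: input=0 -> V=4
t=9: input=4 -> V=0 FIRE
t=10: input=2 -> V=0 FIRE

Answer: 0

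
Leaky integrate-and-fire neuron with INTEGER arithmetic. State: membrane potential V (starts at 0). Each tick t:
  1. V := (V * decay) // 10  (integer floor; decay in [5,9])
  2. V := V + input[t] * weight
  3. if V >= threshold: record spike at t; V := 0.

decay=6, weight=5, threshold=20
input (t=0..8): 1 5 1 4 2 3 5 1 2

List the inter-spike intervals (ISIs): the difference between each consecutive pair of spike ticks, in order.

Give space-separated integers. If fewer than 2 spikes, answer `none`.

t=0: input=1 -> V=5
t=1: input=5 -> V=0 FIRE
t=2: input=1 -> V=5
t=3: input=4 -> V=0 FIRE
t=4: input=2 -> V=10
t=5: input=3 -> V=0 FIRE
t=6: input=5 -> V=0 FIRE
t=7: input=1 -> V=5
t=8: input=2 -> V=13

Answer: 2 2 1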